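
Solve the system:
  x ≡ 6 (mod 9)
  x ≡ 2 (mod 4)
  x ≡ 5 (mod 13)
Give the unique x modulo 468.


Moduli 9, 4, 13 are pairwise coprime; by CRT there is a unique solution modulo M = 9 · 4 · 13 = 468.
Solve pairwise, accumulating the modulus:
  Start with x ≡ 6 (mod 9).
  Combine with x ≡ 2 (mod 4): since gcd(9, 4) = 1, we get a unique residue mod 36.
    Write x = 6 + 9·t and substitute into x ≡ 2 (mod 4): 9·t ≡ 2 − 6 = -4 (mod 4).
    Reduce coefficients mod 4: 1·t ≡ 0 (mod 4).
    So t ≡ 0 (mod 4).
    Then x = 6 + 9·0 = 6, valid modulo lcm(9, 4) = 36: x ≡ 6 (mod 36).
  Combine with x ≡ 5 (mod 13): since gcd(36, 13) = 1, we get a unique residue mod 468.
    Write x = 6 + 36·t and substitute into x ≡ 5 (mod 13): 36·t ≡ 5 − 6 = -1 (mod 13).
    Reduce coefficients mod 13: 10·t ≡ 12 (mod 13).
    The inverse of 10 mod 13 is 4 (since 10·4 = 40 = 3·13 + 1), so t ≡ 4·12 = 48 ≡ 9 (mod 13).
    Then x = 6 + 36·9 = 330, valid modulo lcm(36, 13) = 468: x ≡ 330 (mod 468).
Verify: 330 mod 9 = 6 ✓, 330 mod 4 = 2 ✓, 330 mod 13 = 5 ✓.

x ≡ 330 (mod 468).


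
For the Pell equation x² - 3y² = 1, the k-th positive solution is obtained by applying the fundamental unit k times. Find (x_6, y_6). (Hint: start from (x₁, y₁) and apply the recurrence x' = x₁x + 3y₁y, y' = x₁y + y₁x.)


Step 1: Find the fundamental solution (x₁, y₁) of x² - 3y² = 1.
  Expand √3 as a continued fraction. a₀ = ⌊√3⌋ = 1; iterate m_{k+1} = d_k·a_k − m_k, d_{k+1} = (3 − m_{k+1}²)/d_k, a_{k+1} = ⌊(a₀ + m_{k+1})/d_{k+1}⌋ (starting m₀ = 0, d₀ = 1), with convergents p_k = a_k·p_{k-1} + p_{k-2}, q_k = a_k·q_{k-1} + q_{k-2} (p₋₁ = 1, q₋₁ = 0):
  k = 0: a₀ = 1; p₀/q₀ = 1/1; p₀² − 3·q₀² = 1 − 3 = -2.
  k = 1: m = 1, d = 2, a = ⌊(1 + 1)/2⌋ = 1; p/q = (1·1 + 1)/(1·1 + 0) = 2/1; p² − 3·q² = 4 − 3 = 1.
  The first convergent with p² − 3·q² = 1 gives the fundamental solution (x₁, y₁) = (2, 1).
Step 2: Apply the recurrence (x_{n+1}, y_{n+1}) = (x₁x_n + 3y₁y_n, x₁y_n + y₁x_n) repeatedly.
  From (x_1, y_1) = (2, 1): x_2 = 2·2 + 3·1·1 = 7; y_2 = 2·1 + 1·2 = 4.
  From (x_2, y_2) = (7, 4): x_3 = 2·7 + 3·1·4 = 26; y_3 = 2·4 + 1·7 = 15.
  From (x_3, y_3) = (26, 15): x_4 = 2·26 + 3·1·15 = 97; y_4 = 2·15 + 1·26 = 56.
  From (x_4, y_4) = (97, 56): x_5 = 2·97 + 3·1·56 = 362; y_5 = 2·56 + 1·97 = 209.
  From (x_5, y_5) = (362, 209): x_6 = 2·362 + 3·1·209 = 1351; y_6 = 2·209 + 1·362 = 780.
Step 3: Verify x_6² - 3·y_6² = 1825201 - 1825200 = 1 (should be 1). ✓

(x_1, y_1) = (2, 1); (x_6, y_6) = (1351, 780).


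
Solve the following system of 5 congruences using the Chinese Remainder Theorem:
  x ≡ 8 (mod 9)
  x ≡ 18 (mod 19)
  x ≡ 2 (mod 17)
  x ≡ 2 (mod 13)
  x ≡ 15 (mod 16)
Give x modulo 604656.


Product of moduli M = 9 · 19 · 17 · 13 · 16 = 604656.
Merge one congruence at a time:
  Start: x ≡ 8 (mod 9).
  Combine with x ≡ 18 (mod 19); new modulus lcm = 171.
    Write x = 8 + 9·t and substitute into x ≡ 18 (mod 19): 9·t ≡ 18 − 8 = 10 (mod 19).
    The inverse of 9 mod 19 is 17 (since 9·17 = 153 = 8·19 + 1), so t ≡ 17·10 = 170 ≡ 18 (mod 19).
    Then x = 8 + 9·18 = 170, valid modulo lcm(9, 19) = 171: x ≡ 170 (mod 171).
  Combine with x ≡ 2 (mod 17); new modulus lcm = 2907.
    Write x = 170 + 171·t and substitute into x ≡ 2 (mod 17): 171·t ≡ 2 − 170 = -168 (mod 17).
    Reduce coefficients mod 17: 1·t ≡ 2 (mod 17).
    So t ≡ 2 (mod 17).
    Then x = 170 + 171·2 = 512, valid modulo lcm(171, 17) = 2907: x ≡ 512 (mod 2907).
  Combine with x ≡ 2 (mod 13); new modulus lcm = 37791.
    Write x = 512 + 2907·t and substitute into x ≡ 2 (mod 13): 2907·t ≡ 2 − 512 = -510 (mod 13).
    Reduce coefficients mod 13: 8·t ≡ 10 (mod 13).
    The inverse of 8 mod 13 is 5 (since 8·5 = 40 = 3·13 + 1), so t ≡ 5·10 = 50 ≡ 11 (mod 13).
    Then x = 512 + 2907·11 = 32489, valid modulo lcm(2907, 13) = 37791: x ≡ 32489 (mod 37791).
  Combine with x ≡ 15 (mod 16); new modulus lcm = 604656.
    Write x = 32489 + 37791·t and substitute into x ≡ 15 (mod 16): 37791·t ≡ 15 − 32489 = -32474 (mod 16).
    Reduce coefficients mod 16: 15·t ≡ 6 (mod 16).
    The inverse of 15 mod 16 is 15 (since 15·15 = 225 = 14·16 + 1), so t ≡ 15·6 = 90 ≡ 10 (mod 16).
    Then x = 32489 + 37791·10 = 410399, valid modulo lcm(37791, 16) = 604656: x ≡ 410399 (mod 604656).
Verify against each original: 410399 mod 9 = 8, 410399 mod 19 = 18, 410399 mod 17 = 2, 410399 mod 13 = 2, 410399 mod 16 = 15.

x ≡ 410399 (mod 604656).


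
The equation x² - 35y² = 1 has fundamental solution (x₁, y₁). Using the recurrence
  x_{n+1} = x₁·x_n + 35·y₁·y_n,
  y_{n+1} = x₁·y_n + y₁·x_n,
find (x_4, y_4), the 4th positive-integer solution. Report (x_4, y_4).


Step 1: Find the fundamental solution (x₁, y₁) of x² - 35y² = 1.
  Expand √35 as a continued fraction. a₀ = ⌊√35⌋ = 5; iterate m_{k+1} = d_k·a_k − m_k, d_{k+1} = (35 − m_{k+1}²)/d_k, a_{k+1} = ⌊(a₀ + m_{k+1})/d_{k+1}⌋ (starting m₀ = 0, d₀ = 1), with convergents p_k = a_k·p_{k-1} + p_{k-2}, q_k = a_k·q_{k-1} + q_{k-2} (p₋₁ = 1, q₋₁ = 0):
  k = 0: a₀ = 5; p₀/q₀ = 5/1; p₀² − 35·q₀² = 25 − 35 = -10.
  k = 1: m = 5, d = 10, a = ⌊(5 + 5)/10⌋ = 1; p/q = (1·5 + 1)/(1·1 + 0) = 6/1; p² − 35·q² = 36 − 35 = 1.
  The first convergent with p² − 35·q² = 1 gives the fundamental solution (x₁, y₁) = (6, 1).
Step 2: Apply the recurrence (x_{n+1}, y_{n+1}) = (x₁x_n + 35y₁y_n, x₁y_n + y₁x_n) repeatedly.
  From (x_1, y_1) = (6, 1): x_2 = 6·6 + 35·1·1 = 71; y_2 = 6·1 + 1·6 = 12.
  From (x_2, y_2) = (71, 12): x_3 = 6·71 + 35·1·12 = 846; y_3 = 6·12 + 1·71 = 143.
  From (x_3, y_3) = (846, 143): x_4 = 6·846 + 35·1·143 = 10081; y_4 = 6·143 + 1·846 = 1704.
Step 3: Verify x_4² - 35·y_4² = 101626561 - 101626560 = 1 (should be 1). ✓

(x_1, y_1) = (6, 1); (x_4, y_4) = (10081, 1704).


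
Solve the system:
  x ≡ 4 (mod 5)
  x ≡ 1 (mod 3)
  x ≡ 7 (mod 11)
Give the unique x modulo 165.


Moduli 5, 3, 11 are pairwise coprime; by CRT there is a unique solution modulo M = 5 · 3 · 11 = 165.
Solve pairwise, accumulating the modulus:
  Start with x ≡ 4 (mod 5).
  Combine with x ≡ 1 (mod 3): since gcd(5, 3) = 1, we get a unique residue mod 15.
    Write x = 4 + 5·t and substitute into x ≡ 1 (mod 3): 5·t ≡ 1 − 4 = -3 (mod 3).
    Reduce coefficients mod 3: 2·t ≡ 0 (mod 3).
    The inverse of 2 mod 3 is 2 (since 2·2 = 4 = 1·3 + 1), so t ≡ 2·0 = 0 ≡ 0 (mod 3).
    Then x = 4 + 5·0 = 4, valid modulo lcm(5, 3) = 15: x ≡ 4 (mod 15).
  Combine with x ≡ 7 (mod 11): since gcd(15, 11) = 1, we get a unique residue mod 165.
    Write x = 4 + 15·t and substitute into x ≡ 7 (mod 11): 15·t ≡ 7 − 4 = 3 (mod 11).
    Reduce coefficients mod 11: 4·t ≡ 3 (mod 11).
    The inverse of 4 mod 11 is 3 (since 4·3 = 12 = 1·11 + 1), so t ≡ 3·3 = 9 ≡ 9 (mod 11).
    Then x = 4 + 15·9 = 139, valid modulo lcm(15, 11) = 165: x ≡ 139 (mod 165).
Verify: 139 mod 5 = 4 ✓, 139 mod 3 = 1 ✓, 139 mod 11 = 7 ✓.

x ≡ 139 (mod 165).


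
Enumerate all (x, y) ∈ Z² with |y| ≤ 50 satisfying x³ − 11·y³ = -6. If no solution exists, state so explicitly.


The equation is x³ - 11y³ = -6. For fixed y, x³ = 11·y³ − 6, so a solution requires the RHS to be a perfect cube.
Strategy: iterate y from -50 to 50, compute RHS = 11·y³ − 6, and check whether it is a (positive or negative) perfect cube.
Check small values of y:
  y = 0: RHS = -6 is not a perfect cube.
  y = 1: RHS = 5 is not a perfect cube.
  y = -1: RHS = -17 is not a perfect cube.
  y = 2: RHS = 82 is not a perfect cube.
  y = -2: RHS = -94 is not a perfect cube.
  y = 3: RHS = 291 is not a perfect cube.
  y = -3: RHS = -303 is not a perfect cube.
Continuing the search up to |y| = 50 finds no solutions either.
No (x, y) in the scanned range satisfies the equation.

No integer solutions with |y| ≤ 50.


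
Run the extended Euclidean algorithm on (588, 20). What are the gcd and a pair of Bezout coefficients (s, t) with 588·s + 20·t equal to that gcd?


Euclidean algorithm on (588, 20) — divide until remainder is 0:
  588 = 29 · 20 + 8
  20 = 2 · 8 + 4
  8 = 2 · 4 + 0
gcd(588, 20) = 4.
Track Bezout coefficients alongside the remainders: start with r₀ = 588 = a·1 + b·0 (s = 1, t = 0) and r₁ = 20 = a·0 + b·1 (s = 0, t = 1); each new remainder r_{k+1} = r_{k-1} − q_k·r_k inherits s_{k+1} = s_{k-1} − q_k·s_k, t_{k+1} = t_{k-1} − q_k·t_k, so r_k = a·s_k + b·t_k at every step:
  q = 29: r = 8, s = 1 − 29·0 = 1, t = 0 − 29·1 = -29  (check: 588·1 + 20·(-29) = 8)
  q = 2: r = 4, s = 0 − 2·1 = -2, t = 1 − 2·(-29) = 59  (check: 588·(-2) + 20·59 = 4)
The row with r = 4 (the gcd) gives the Bezout coefficients s = -2, t = 59.
Result: 588 · (-2) + 20 · (59) = 4.

gcd(588, 20) = 4; s = -2, t = 59 (check: 588·(-2) + 20·59 = 4).


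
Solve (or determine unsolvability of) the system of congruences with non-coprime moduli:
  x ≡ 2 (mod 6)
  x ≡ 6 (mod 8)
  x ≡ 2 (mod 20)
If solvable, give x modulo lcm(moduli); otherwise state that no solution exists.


Moduli 6, 8, 20 are not pairwise coprime, so CRT works modulo lcm(m_i) when all pairwise compatibility conditions hold.
Pairwise compatibility: gcd(m_i, m_j) must divide a_i - a_j for every pair.
Merge one congruence at a time:
  Start: x ≡ 2 (mod 6).
  Combine with x ≡ 6 (mod 8): gcd(6, 8) = 2; 6 - 2 = 4, which IS divisible by 2, so compatible.
    Write x = 2 + 6·t and substitute into x ≡ 6 (mod 8): 6·t ≡ 6 − 2 = 4 (mod 8).
    Divide the congruence (and modulus) by g = 2: 3·t ≡ 2 (mod 4).
    The inverse of 3 mod 4 is 3 (since 3·3 = 9 = 2·4 + 1), so t ≡ 3·2 = 6 ≡ 2 (mod 4).
    Then x = 2 + 6·2 = 14, valid modulo lcm(6, 8) = 24: x ≡ 14 (mod 24).
  Combine with x ≡ 2 (mod 20): gcd(24, 20) = 4; 2 - 14 = -12, which IS divisible by 4, so compatible.
    Write x = 14 + 24·t and substitute into x ≡ 2 (mod 20): 24·t ≡ 2 − 14 = -12 (mod 20).
    Divide the congruence (and modulus) by g = 4: 6·t ≡ -3 (mod 5).
    Reduce coefficients mod 5: 1·t ≡ 2 (mod 5).
    So t ≡ 2 (mod 5).
    Then x = 14 + 24·2 = 62, valid modulo lcm(24, 20) = 120: x ≡ 62 (mod 120).
Verify: 62 mod 6 = 2, 62 mod 8 = 6, 62 mod 20 = 2.

x ≡ 62 (mod 120).


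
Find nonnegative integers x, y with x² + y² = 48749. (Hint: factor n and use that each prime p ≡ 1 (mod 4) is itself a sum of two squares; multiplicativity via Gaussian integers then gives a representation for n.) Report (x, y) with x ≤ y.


Step 1: Factor n = 48749 = 29 · 41^2.
Step 2: Check the mod-4 condition on each prime factor: 29 ≡ 1 (mod 4), exponent 1; 41 ≡ 1 (mod 4), exponent 2.
All primes ≡ 3 (mod 4) appear to even exponent (or don't appear), so by the two-squares theorem n IS expressible as a sum of two squares.
Step 3: Build a representation. Here n = 29 · 41 · 41 is a product of primes ≡ 1 (mod 4). Each prime p ≡ 1 (mod 4) is itself a sum of two squares; find a² by testing p − a² for a perfect square:
  29: 29 − 1² = 28, 29 − 2² = 25 = 5² ⇒ 29 = 2² + 5².
  41: 41 − 1² = 40, 41 − 2² = 37, 41 − 3² = 32, 41 − 4² = 25 = 5² ⇒ 41 = 4² + 5².
  Combine using the Brahmagupta–Fibonacci identity (a² + b²)(c² + d²) = (ac − bd)² + (ad + bc)² = (ac + bd)² + (ad − bc)²:
  29 · 41 = 1189: from (2² + 5²)(4² + 5²), take (2·4 − 5·5, 2·5 + 5·4) = (8 − 25, 10 + 20) = (-17, 30); dropping signs (only squares matter) gives (17, 30); check 17² + 30² = 289 + 900 = 1189 ✓.
  1189 · 41 = 48749: from (17² + 30²)(4² + 5²), take (17·4 − 30·5, 17·5 + 30·4) = (68 − 150, 85 + 120) = (-82, 205); dropping signs (only squares matter) gives (82, 205); check 82² + 205² = 6724 + 42025 = 48749 ✓.
Step 4: Order so x ≤ y and verify: 82² + 205² = 6724 + 42025 = 48749 = n. ✓

n = 48749 = 82² + 205² (one valid representation with x ≤ y).


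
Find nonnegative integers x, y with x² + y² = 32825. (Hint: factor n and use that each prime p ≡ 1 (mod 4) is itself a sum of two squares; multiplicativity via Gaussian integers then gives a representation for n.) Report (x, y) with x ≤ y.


Step 1: Factor n = 32825 = 5^2 · 13 · 101.
Step 2: Check the mod-4 condition on each prime factor: 5 ≡ 1 (mod 4), exponent 2; 13 ≡ 1 (mod 4), exponent 1; 101 ≡ 1 (mod 4), exponent 1.
All primes ≡ 3 (mod 4) appear to even exponent (or don't appear), so by the two-squares theorem n IS expressible as a sum of two squares.
Step 3: Build a representation. Group n = k² · m with k = 5 and m = 13 · 101 = 1313 (a product of primes ≡ 1 (mod 4)); a representation of m scales to one of n via (k·x)² + (k·y)² = k²(x² + y²). Each prime p ≡ 1 (mod 4) is itself a sum of two squares; find a² by testing p − a² for a perfect square:
  13: 13 − 1² = 12, 13 − 2² = 9 = 3² ⇒ 13 = 2² + 3².
  101: 101 − 1² = 100 = 10² ⇒ 101 = 1² + 10².
  Combine using the Brahmagupta–Fibonacci identity (a² + b²)(c² + d²) = (ac − bd)² + (ad + bc)² = (ac + bd)² + (ad − bc)²:
  13 · 101 = 1313: from (2² + 3²)(1² + 10²), take (2·1 − 3·10, 2·10 + 3·1) = (2 − 30, 20 + 3) = (-28, 23); dropping signs (only squares matter) gives (28, 23); check 28² + 23² = 784 + 529 = 1313 ✓.
  Scale by k = 5: (5·28, 5·23) = (140, 115).
Step 4: Order so x ≤ y and verify: 115² + 140² = 13225 + 19600 = 32825 = n. ✓

n = 32825 = 115² + 140² (one valid representation with x ≤ y).


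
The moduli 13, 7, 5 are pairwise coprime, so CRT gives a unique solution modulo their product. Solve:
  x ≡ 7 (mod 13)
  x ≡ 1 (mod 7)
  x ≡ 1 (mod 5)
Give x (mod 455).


Moduli 13, 7, 5 are pairwise coprime; by CRT there is a unique solution modulo M = 13 · 7 · 5 = 455.
Solve pairwise, accumulating the modulus:
  Start with x ≡ 7 (mod 13).
  Combine with x ≡ 1 (mod 7): since gcd(13, 7) = 1, we get a unique residue mod 91.
    Write x = 7 + 13·t and substitute into x ≡ 1 (mod 7): 13·t ≡ 1 − 7 = -6 (mod 7).
    Reduce coefficients mod 7: 6·t ≡ 1 (mod 7).
    The inverse of 6 mod 7 is 6 (since 6·6 = 36 = 5·7 + 1), so t ≡ 6·1 = 6 ≡ 6 (mod 7).
    Then x = 7 + 13·6 = 85, valid modulo lcm(13, 7) = 91: x ≡ 85 (mod 91).
  Combine with x ≡ 1 (mod 5): since gcd(91, 5) = 1, we get a unique residue mod 455.
    Write x = 85 + 91·t and substitute into x ≡ 1 (mod 5): 91·t ≡ 1 − 85 = -84 (mod 5).
    Reduce coefficients mod 5: 1·t ≡ 1 (mod 5).
    So t ≡ 1 (mod 5).
    Then x = 85 + 91·1 = 176, valid modulo lcm(91, 5) = 455: x ≡ 176 (mod 455).
Verify: 176 mod 13 = 7 ✓, 176 mod 7 = 1 ✓, 176 mod 5 = 1 ✓.

x ≡ 176 (mod 455).


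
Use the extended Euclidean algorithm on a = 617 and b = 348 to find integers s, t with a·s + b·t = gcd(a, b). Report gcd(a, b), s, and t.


Euclidean algorithm on (617, 348) — divide until remainder is 0:
  617 = 1 · 348 + 269
  348 = 1 · 269 + 79
  269 = 3 · 79 + 32
  79 = 2 · 32 + 15
  32 = 2 · 15 + 2
  15 = 7 · 2 + 1
  2 = 2 · 1 + 0
gcd(617, 348) = 1.
Track Bezout coefficients alongside the remainders: start with r₀ = 617 = a·1 + b·0 (s = 1, t = 0) and r₁ = 348 = a·0 + b·1 (s = 0, t = 1); each new remainder r_{k+1} = r_{k-1} − q_k·r_k inherits s_{k+1} = s_{k-1} − q_k·s_k, t_{k+1} = t_{k-1} − q_k·t_k, so r_k = a·s_k + b·t_k at every step:
  q = 1: r = 269, s = 1 − 1·0 = 1, t = 0 − 1·1 = -1  (check: 617·1 + 348·(-1) = 269)
  q = 1: r = 79, s = 0 − 1·1 = -1, t = 1 − 1·(-1) = 2  (check: 617·(-1) + 348·2 = 79)
  q = 3: r = 32, s = 1 − 3·(-1) = 4, t = -1 − 3·2 = -7  (check: 617·4 + 348·(-7) = 32)
  q = 2: r = 15, s = -1 − 2·4 = -9, t = 2 − 2·(-7) = 16  (check: 617·(-9) + 348·16 = 15)
  q = 2: r = 2, s = 4 − 2·(-9) = 22, t = -7 − 2·16 = -39  (check: 617·22 + 348·(-39) = 2)
  q = 7: r = 1, s = -9 − 7·22 = -163, t = 16 − 7·(-39) = 289  (check: 617·(-163) + 348·289 = 1)
The row with r = 1 (the gcd) gives the Bezout coefficients s = -163, t = 289.
Result: 617 · (-163) + 348 · (289) = 1.

gcd(617, 348) = 1; s = -163, t = 289 (check: 617·(-163) + 348·289 = 1).


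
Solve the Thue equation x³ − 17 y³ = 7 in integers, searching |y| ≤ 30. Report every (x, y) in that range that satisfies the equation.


The equation is x³ - 17y³ = 7. For fixed y, x³ = 17·y³ + 7, so a solution requires the RHS to be a perfect cube.
Strategy: iterate y from -30 to 30, compute RHS = 17·y³ + 7, and check whether it is a (positive or negative) perfect cube.
Check small values of y:
  y = 0: RHS = 7 is not a perfect cube.
  y = 1: RHS = 24 is not a perfect cube.
  y = -1: RHS = -10 is not a perfect cube.
  y = 2: RHS = 143 is not a perfect cube.
  y = -2: RHS = -129 is not a perfect cube.
  y = 3: RHS = 466 is not a perfect cube.
  y = -3: RHS = -452 is not a perfect cube.
Continuing the search up to |y| = 30 finds no solutions either.
No (x, y) in the scanned range satisfies the equation.

No integer solutions with |y| ≤ 30.


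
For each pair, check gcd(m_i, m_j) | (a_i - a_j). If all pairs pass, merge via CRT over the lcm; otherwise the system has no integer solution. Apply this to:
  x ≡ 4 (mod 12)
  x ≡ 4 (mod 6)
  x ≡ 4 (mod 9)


Moduli 12, 6, 9 are not pairwise coprime, so CRT works modulo lcm(m_i) when all pairwise compatibility conditions hold.
Pairwise compatibility: gcd(m_i, m_j) must divide a_i - a_j for every pair.
Merge one congruence at a time:
  Start: x ≡ 4 (mod 12).
  Combine with x ≡ 4 (mod 6): gcd(12, 6) = 6; 4 - 4 = 0, which IS divisible by 6, so compatible.
    Write x = 4 + 12·t and substitute into x ≡ 4 (mod 6): 12·t ≡ 4 − 4 = 0 (mod 6).
    Divide the congruence (and modulus) by g = 6: 2·t ≡ 0 (mod 1).
    Modulo 1 every t works; take t = 0.
    Then x = 4 + 12·0 = 4, valid modulo lcm(12, 6) = 12: x ≡ 4 (mod 12).
  Combine with x ≡ 4 (mod 9): gcd(12, 9) = 3; 4 - 4 = 0, which IS divisible by 3, so compatible.
    Write x = 4 + 12·t and substitute into x ≡ 4 (mod 9): 12·t ≡ 4 − 4 = 0 (mod 9).
    Divide the congruence (and modulus) by g = 3: 4·t ≡ 0 (mod 3).
    Reduce coefficients mod 3: 1·t ≡ 0 (mod 3).
    So t ≡ 0 (mod 3).
    Then x = 4 + 12·0 = 4, valid modulo lcm(12, 9) = 36: x ≡ 4 (mod 36).
Verify: 4 mod 12 = 4, 4 mod 6 = 4, 4 mod 9 = 4.

x ≡ 4 (mod 36).


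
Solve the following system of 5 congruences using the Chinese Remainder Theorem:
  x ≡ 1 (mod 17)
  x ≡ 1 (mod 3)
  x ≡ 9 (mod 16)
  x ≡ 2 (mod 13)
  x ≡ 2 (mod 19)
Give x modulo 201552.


Product of moduli M = 17 · 3 · 16 · 13 · 19 = 201552.
Merge one congruence at a time:
  Start: x ≡ 1 (mod 17).
  Combine with x ≡ 1 (mod 3); new modulus lcm = 51.
    Write x = 1 + 17·t and substitute into x ≡ 1 (mod 3): 17·t ≡ 1 − 1 = 0 (mod 3).
    Reduce coefficients mod 3: 2·t ≡ 0 (mod 3).
    The inverse of 2 mod 3 is 2 (since 2·2 = 4 = 1·3 + 1), so t ≡ 2·0 = 0 ≡ 0 (mod 3).
    Then x = 1 + 17·0 = 1, valid modulo lcm(17, 3) = 51: x ≡ 1 (mod 51).
  Combine with x ≡ 9 (mod 16); new modulus lcm = 816.
    Write x = 1 + 51·t and substitute into x ≡ 9 (mod 16): 51·t ≡ 9 − 1 = 8 (mod 16).
    Reduce coefficients mod 16: 3·t ≡ 8 (mod 16).
    The inverse of 3 mod 16 is 11 (since 3·11 = 33 = 2·16 + 1), so t ≡ 11·8 = 88 ≡ 8 (mod 16).
    Then x = 1 + 51·8 = 409, valid modulo lcm(51, 16) = 816: x ≡ 409 (mod 816).
  Combine with x ≡ 2 (mod 13); new modulus lcm = 10608.
    Write x = 409 + 816·t and substitute into x ≡ 2 (mod 13): 816·t ≡ 2 − 409 = -407 (mod 13).
    Reduce coefficients mod 13: 10·t ≡ 9 (mod 13).
    The inverse of 10 mod 13 is 4 (since 10·4 = 40 = 3·13 + 1), so t ≡ 4·9 = 36 ≡ 10 (mod 13).
    Then x = 409 + 816·10 = 8569, valid modulo lcm(816, 13) = 10608: x ≡ 8569 (mod 10608).
  Combine with x ≡ 2 (mod 19); new modulus lcm = 201552.
    Write x = 8569 + 10608·t and substitute into x ≡ 2 (mod 19): 10608·t ≡ 2 − 8569 = -8567 (mod 19).
    Reduce coefficients mod 19: 6·t ≡ 2 (mod 19).
    The inverse of 6 mod 19 is 16 (since 6·16 = 96 = 5·19 + 1), so t ≡ 16·2 = 32 ≡ 13 (mod 19).
    Then x = 8569 + 10608·13 = 146473, valid modulo lcm(10608, 19) = 201552: x ≡ 146473 (mod 201552).
Verify against each original: 146473 mod 17 = 1, 146473 mod 3 = 1, 146473 mod 16 = 9, 146473 mod 13 = 2, 146473 mod 19 = 2.

x ≡ 146473 (mod 201552).


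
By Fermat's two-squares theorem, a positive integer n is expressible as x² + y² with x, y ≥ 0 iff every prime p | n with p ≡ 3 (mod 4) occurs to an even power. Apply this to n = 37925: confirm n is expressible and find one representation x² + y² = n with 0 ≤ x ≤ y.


Step 1: Factor n = 37925 = 5^2 · 37 · 41.
Step 2: Check the mod-4 condition on each prime factor: 5 ≡ 1 (mod 4), exponent 2; 37 ≡ 1 (mod 4), exponent 1; 41 ≡ 1 (mod 4), exponent 1.
All primes ≡ 3 (mod 4) appear to even exponent (or don't appear), so by the two-squares theorem n IS expressible as a sum of two squares.
Step 3: Build a representation. Group n = k² · m with k = 5 and m = 37 · 41 = 1517 (a product of primes ≡ 1 (mod 4)); a representation of m scales to one of n via (k·x)² + (k·y)² = k²(x² + y²). Each prime p ≡ 1 (mod 4) is itself a sum of two squares; find a² by testing p − a² for a perfect square:
  37: 37 − 1² = 36 = 6² ⇒ 37 = 1² + 6².
  41: 41 − 1² = 40, 41 − 2² = 37, 41 − 3² = 32, 41 − 4² = 25 = 5² ⇒ 41 = 4² + 5².
  Combine using the Brahmagupta–Fibonacci identity (a² + b²)(c² + d²) = (ac − bd)² + (ad + bc)² = (ac + bd)² + (ad − bc)²:
  37 · 41 = 1517: from (1² + 6²)(4² + 5²), take (1·4 − 6·5, 1·5 + 6·4) = (4 − 30, 5 + 24) = (-26, 29); dropping signs (only squares matter) gives (26, 29); check 26² + 29² = 676 + 841 = 1517 ✓.
  Scale by k = 5: (5·26, 5·29) = (130, 145).
Step 4: Order so x ≤ y and verify: 130² + 145² = 16900 + 21025 = 37925 = n. ✓

n = 37925 = 130² + 145² (one valid representation with x ≤ y).


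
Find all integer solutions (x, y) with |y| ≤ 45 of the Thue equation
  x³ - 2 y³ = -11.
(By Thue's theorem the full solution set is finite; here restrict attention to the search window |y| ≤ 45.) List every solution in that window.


The equation is x³ - 2y³ = -11. For fixed y, x³ = 2·y³ − 11, so a solution requires the RHS to be a perfect cube.
Strategy: iterate y from -45 to 45, compute RHS = 2·y³ − 11, and check whether it is a (positive or negative) perfect cube.
Check small values of y:
  y = 0: RHS = -11 is not a perfect cube.
  y = 1: RHS = -9 is not a perfect cube.
  y = -1: RHS = -13 is not a perfect cube.
  y = 2: RHS = 5 is not a perfect cube.
  y = -2: RHS = -27 = (-3)³ ⇒ x = -3 works.
  y = 3: RHS = 43 is not a perfect cube.
  y = -3: RHS = -65 is not a perfect cube.
Continuing the search up to |y| = 45 finds no further solutions beyond those listed.
Collected solutions: (-3, -2).

Solutions (with |y| ≤ 45): (-3, -2).


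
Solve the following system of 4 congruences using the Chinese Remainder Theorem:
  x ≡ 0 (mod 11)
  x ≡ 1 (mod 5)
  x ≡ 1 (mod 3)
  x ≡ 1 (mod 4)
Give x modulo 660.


Product of moduli M = 11 · 5 · 3 · 4 = 660.
Merge one congruence at a time:
  Start: x ≡ 0 (mod 11).
  Combine with x ≡ 1 (mod 5); new modulus lcm = 55.
    Write x = 0 + 11·t and substitute into x ≡ 1 (mod 5): 11·t ≡ 1 − 0 = 1 (mod 5).
    Reduce coefficients mod 5: 1·t ≡ 1 (mod 5).
    So t ≡ 1 (mod 5).
    Then x = 0 + 11·1 = 11, valid modulo lcm(11, 5) = 55: x ≡ 11 (mod 55).
  Combine with x ≡ 1 (mod 3); new modulus lcm = 165.
    Write x = 11 + 55·t and substitute into x ≡ 1 (mod 3): 55·t ≡ 1 − 11 = -10 (mod 3).
    Reduce coefficients mod 3: 1·t ≡ 2 (mod 3).
    So t ≡ 2 (mod 3).
    Then x = 11 + 55·2 = 121, valid modulo lcm(55, 3) = 165: x ≡ 121 (mod 165).
  Combine with x ≡ 1 (mod 4); new modulus lcm = 660.
    Write x = 121 + 165·t and substitute into x ≡ 1 (mod 4): 165·t ≡ 1 − 121 = -120 (mod 4).
    Reduce coefficients mod 4: 1·t ≡ 0 (mod 4).
    So t ≡ 0 (mod 4).
    Then x = 121 + 165·0 = 121, valid modulo lcm(165, 4) = 660: x ≡ 121 (mod 660).
Verify against each original: 121 mod 11 = 0, 121 mod 5 = 1, 121 mod 3 = 1, 121 mod 4 = 1.

x ≡ 121 (mod 660).


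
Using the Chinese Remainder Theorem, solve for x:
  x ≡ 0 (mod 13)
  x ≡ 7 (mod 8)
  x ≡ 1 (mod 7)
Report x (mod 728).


Moduli 13, 8, 7 are pairwise coprime; by CRT there is a unique solution modulo M = 13 · 8 · 7 = 728.
Solve pairwise, accumulating the modulus:
  Start with x ≡ 0 (mod 13).
  Combine with x ≡ 7 (mod 8): since gcd(13, 8) = 1, we get a unique residue mod 104.
    Write x = 0 + 13·t and substitute into x ≡ 7 (mod 8): 13·t ≡ 7 − 0 = 7 (mod 8).
    Reduce coefficients mod 8: 5·t ≡ 7 (mod 8).
    The inverse of 5 mod 8 is 5 (since 5·5 = 25 = 3·8 + 1), so t ≡ 5·7 = 35 ≡ 3 (mod 8).
    Then x = 0 + 13·3 = 39, valid modulo lcm(13, 8) = 104: x ≡ 39 (mod 104).
  Combine with x ≡ 1 (mod 7): since gcd(104, 7) = 1, we get a unique residue mod 728.
    Write x = 39 + 104·t and substitute into x ≡ 1 (mod 7): 104·t ≡ 1 − 39 = -38 (mod 7).
    Reduce coefficients mod 7: 6·t ≡ 4 (mod 7).
    The inverse of 6 mod 7 is 6 (since 6·6 = 36 = 5·7 + 1), so t ≡ 6·4 = 24 ≡ 3 (mod 7).
    Then x = 39 + 104·3 = 351, valid modulo lcm(104, 7) = 728: x ≡ 351 (mod 728).
Verify: 351 mod 13 = 0 ✓, 351 mod 8 = 7 ✓, 351 mod 7 = 1 ✓.

x ≡ 351 (mod 728).


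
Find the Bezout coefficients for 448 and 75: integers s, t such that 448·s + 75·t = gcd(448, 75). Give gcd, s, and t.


Euclidean algorithm on (448, 75) — divide until remainder is 0:
  448 = 5 · 75 + 73
  75 = 1 · 73 + 2
  73 = 36 · 2 + 1
  2 = 2 · 1 + 0
gcd(448, 75) = 1.
Track Bezout coefficients alongside the remainders: start with r₀ = 448 = a·1 + b·0 (s = 1, t = 0) and r₁ = 75 = a·0 + b·1 (s = 0, t = 1); each new remainder r_{k+1} = r_{k-1} − q_k·r_k inherits s_{k+1} = s_{k-1} − q_k·s_k, t_{k+1} = t_{k-1} − q_k·t_k, so r_k = a·s_k + b·t_k at every step:
  q = 5: r = 73, s = 1 − 5·0 = 1, t = 0 − 5·1 = -5  (check: 448·1 + 75·(-5) = 73)
  q = 1: r = 2, s = 0 − 1·1 = -1, t = 1 − 1·(-5) = 6  (check: 448·(-1) + 75·6 = 2)
  q = 36: r = 1, s = 1 − 36·(-1) = 37, t = -5 − 36·6 = -221  (check: 448·37 + 75·(-221) = 1)
The row with r = 1 (the gcd) gives the Bezout coefficients s = 37, t = -221.
Result: 448 · (37) + 75 · (-221) = 1.

gcd(448, 75) = 1; s = 37, t = -221 (check: 448·37 + 75·(-221) = 1).


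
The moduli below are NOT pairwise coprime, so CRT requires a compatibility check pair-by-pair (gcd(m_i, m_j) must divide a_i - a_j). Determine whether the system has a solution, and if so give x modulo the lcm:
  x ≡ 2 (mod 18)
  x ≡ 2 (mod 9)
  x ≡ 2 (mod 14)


Moduli 18, 9, 14 are not pairwise coprime, so CRT works modulo lcm(m_i) when all pairwise compatibility conditions hold.
Pairwise compatibility: gcd(m_i, m_j) must divide a_i - a_j for every pair.
Merge one congruence at a time:
  Start: x ≡ 2 (mod 18).
  Combine with x ≡ 2 (mod 9): gcd(18, 9) = 9; 2 - 2 = 0, which IS divisible by 9, so compatible.
    Write x = 2 + 18·t and substitute into x ≡ 2 (mod 9): 18·t ≡ 2 − 2 = 0 (mod 9).
    Divide the congruence (and modulus) by g = 9: 2·t ≡ 0 (mod 1).
    Modulo 1 every t works; take t = 0.
    Then x = 2 + 18·0 = 2, valid modulo lcm(18, 9) = 18: x ≡ 2 (mod 18).
  Combine with x ≡ 2 (mod 14): gcd(18, 14) = 2; 2 - 2 = 0, which IS divisible by 2, so compatible.
    Write x = 2 + 18·t and substitute into x ≡ 2 (mod 14): 18·t ≡ 2 − 2 = 0 (mod 14).
    Divide the congruence (and modulus) by g = 2: 9·t ≡ 0 (mod 7).
    Reduce coefficients mod 7: 2·t ≡ 0 (mod 7).
    The inverse of 2 mod 7 is 4 (since 2·4 = 8 = 1·7 + 1), so t ≡ 4·0 = 0 ≡ 0 (mod 7).
    Then x = 2 + 18·0 = 2, valid modulo lcm(18, 14) = 126: x ≡ 2 (mod 126).
Verify: 2 mod 18 = 2, 2 mod 9 = 2, 2 mod 14 = 2.

x ≡ 2 (mod 126).


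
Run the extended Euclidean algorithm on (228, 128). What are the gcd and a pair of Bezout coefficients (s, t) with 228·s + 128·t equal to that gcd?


Euclidean algorithm on (228, 128) — divide until remainder is 0:
  228 = 1 · 128 + 100
  128 = 1 · 100 + 28
  100 = 3 · 28 + 16
  28 = 1 · 16 + 12
  16 = 1 · 12 + 4
  12 = 3 · 4 + 0
gcd(228, 128) = 4.
Track Bezout coefficients alongside the remainders: start with r₀ = 228 = a·1 + b·0 (s = 1, t = 0) and r₁ = 128 = a·0 + b·1 (s = 0, t = 1); each new remainder r_{k+1} = r_{k-1} − q_k·r_k inherits s_{k+1} = s_{k-1} − q_k·s_k, t_{k+1} = t_{k-1} − q_k·t_k, so r_k = a·s_k + b·t_k at every step:
  q = 1: r = 100, s = 1 − 1·0 = 1, t = 0 − 1·1 = -1  (check: 228·1 + 128·(-1) = 100)
  q = 1: r = 28, s = 0 − 1·1 = -1, t = 1 − 1·(-1) = 2  (check: 228·(-1) + 128·2 = 28)
  q = 3: r = 16, s = 1 − 3·(-1) = 4, t = -1 − 3·2 = -7  (check: 228·4 + 128·(-7) = 16)
  q = 1: r = 12, s = -1 − 1·4 = -5, t = 2 − 1·(-7) = 9  (check: 228·(-5) + 128·9 = 12)
  q = 1: r = 4, s = 4 − 1·(-5) = 9, t = -7 − 1·9 = -16  (check: 228·9 + 128·(-16) = 4)
The row with r = 4 (the gcd) gives the Bezout coefficients s = 9, t = -16.
Result: 228 · (9) + 128 · (-16) = 4.

gcd(228, 128) = 4; s = 9, t = -16 (check: 228·9 + 128·(-16) = 4).


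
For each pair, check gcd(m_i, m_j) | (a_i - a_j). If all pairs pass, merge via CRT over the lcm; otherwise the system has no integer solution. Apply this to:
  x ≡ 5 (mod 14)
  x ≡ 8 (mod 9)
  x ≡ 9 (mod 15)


Moduli 14, 9, 15 are not pairwise coprime, so CRT works modulo lcm(m_i) when all pairwise compatibility conditions hold.
Pairwise compatibility: gcd(m_i, m_j) must divide a_i - a_j for every pair.
Merge one congruence at a time:
  Start: x ≡ 5 (mod 14).
  Combine with x ≡ 8 (mod 9): gcd(14, 9) = 1; 8 - 5 = 3, which IS divisible by 1, so compatible.
    Write x = 5 + 14·t and substitute into x ≡ 8 (mod 9): 14·t ≡ 8 − 5 = 3 (mod 9).
    Reduce coefficients mod 9: 5·t ≡ 3 (mod 9).
    The inverse of 5 mod 9 is 2 (since 5·2 = 10 = 1·9 + 1), so t ≡ 2·3 = 6 ≡ 6 (mod 9).
    Then x = 5 + 14·6 = 89, valid modulo lcm(14, 9) = 126: x ≡ 89 (mod 126).
  Combine with x ≡ 9 (mod 15): gcd(126, 15) = 3, and 9 - 89 = -80 is NOT divisible by 3.
    ⇒ system is inconsistent (no integer solution).

No solution (the system is inconsistent).


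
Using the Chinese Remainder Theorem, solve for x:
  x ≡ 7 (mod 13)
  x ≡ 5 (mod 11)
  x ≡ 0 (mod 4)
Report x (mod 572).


Moduli 13, 11, 4 are pairwise coprime; by CRT there is a unique solution modulo M = 13 · 11 · 4 = 572.
Solve pairwise, accumulating the modulus:
  Start with x ≡ 7 (mod 13).
  Combine with x ≡ 5 (mod 11): since gcd(13, 11) = 1, we get a unique residue mod 143.
    Write x = 7 + 13·t and substitute into x ≡ 5 (mod 11): 13·t ≡ 5 − 7 = -2 (mod 11).
    Reduce coefficients mod 11: 2·t ≡ 9 (mod 11).
    The inverse of 2 mod 11 is 6 (since 2·6 = 12 = 1·11 + 1), so t ≡ 6·9 = 54 ≡ 10 (mod 11).
    Then x = 7 + 13·10 = 137, valid modulo lcm(13, 11) = 143: x ≡ 137 (mod 143).
  Combine with x ≡ 0 (mod 4): since gcd(143, 4) = 1, we get a unique residue mod 572.
    Write x = 137 + 143·t and substitute into x ≡ 0 (mod 4): 143·t ≡ 0 − 137 = -137 (mod 4).
    Reduce coefficients mod 4: 3·t ≡ 3 (mod 4).
    The inverse of 3 mod 4 is 3 (since 3·3 = 9 = 2·4 + 1), so t ≡ 3·3 = 9 ≡ 1 (mod 4).
    Then x = 137 + 143·1 = 280, valid modulo lcm(143, 4) = 572: x ≡ 280 (mod 572).
Verify: 280 mod 13 = 7 ✓, 280 mod 11 = 5 ✓, 280 mod 4 = 0 ✓.

x ≡ 280 (mod 572).


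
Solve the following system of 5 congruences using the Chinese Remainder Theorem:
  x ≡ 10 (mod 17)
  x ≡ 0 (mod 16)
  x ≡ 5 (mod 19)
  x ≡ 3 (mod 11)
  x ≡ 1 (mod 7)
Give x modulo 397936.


Product of moduli M = 17 · 16 · 19 · 11 · 7 = 397936.
Merge one congruence at a time:
  Start: x ≡ 10 (mod 17).
  Combine with x ≡ 0 (mod 16); new modulus lcm = 272.
    Write x = 10 + 17·t and substitute into x ≡ 0 (mod 16): 17·t ≡ 0 − 10 = -10 (mod 16).
    Reduce coefficients mod 16: 1·t ≡ 6 (mod 16).
    So t ≡ 6 (mod 16).
    Then x = 10 + 17·6 = 112, valid modulo lcm(17, 16) = 272: x ≡ 112 (mod 272).
  Combine with x ≡ 5 (mod 19); new modulus lcm = 5168.
    Write x = 112 + 272·t and substitute into x ≡ 5 (mod 19): 272·t ≡ 5 − 112 = -107 (mod 19).
    Reduce coefficients mod 19: 6·t ≡ 7 (mod 19).
    The inverse of 6 mod 19 is 16 (since 6·16 = 96 = 5·19 + 1), so t ≡ 16·7 = 112 ≡ 17 (mod 19).
    Then x = 112 + 272·17 = 4736, valid modulo lcm(272, 19) = 5168: x ≡ 4736 (mod 5168).
  Combine with x ≡ 3 (mod 11); new modulus lcm = 56848.
    Write x = 4736 + 5168·t and substitute into x ≡ 3 (mod 11): 5168·t ≡ 3 − 4736 = -4733 (mod 11).
    Reduce coefficients mod 11: 9·t ≡ 8 (mod 11).
    The inverse of 9 mod 11 is 5 (since 9·5 = 45 = 4·11 + 1), so t ≡ 5·8 = 40 ≡ 7 (mod 11).
    Then x = 4736 + 5168·7 = 40912, valid modulo lcm(5168, 11) = 56848: x ≡ 40912 (mod 56848).
  Combine with x ≡ 1 (mod 7); new modulus lcm = 397936.
    Write x = 40912 + 56848·t and substitute into x ≡ 1 (mod 7): 56848·t ≡ 1 − 40912 = -40911 (mod 7).
    Reduce coefficients mod 7: 1·t ≡ 4 (mod 7).
    So t ≡ 4 (mod 7).
    Then x = 40912 + 56848·4 = 268304, valid modulo lcm(56848, 7) = 397936: x ≡ 268304 (mod 397936).
Verify against each original: 268304 mod 17 = 10, 268304 mod 16 = 0, 268304 mod 19 = 5, 268304 mod 11 = 3, 268304 mod 7 = 1.

x ≡ 268304 (mod 397936).


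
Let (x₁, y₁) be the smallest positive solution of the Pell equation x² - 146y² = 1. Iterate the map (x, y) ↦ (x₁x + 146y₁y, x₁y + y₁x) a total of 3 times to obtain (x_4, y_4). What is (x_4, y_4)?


Step 1: Find the fundamental solution (x₁, y₁) of x² - 146y² = 1.
  Expand √146 as a continued fraction. a₀ = ⌊√146⌋ = 12; iterate m_{k+1} = d_k·a_k − m_k, d_{k+1} = (146 − m_{k+1}²)/d_k, a_{k+1} = ⌊(a₀ + m_{k+1})/d_{k+1}⌋ (starting m₀ = 0, d₀ = 1), with convergents p_k = a_k·p_{k-1} + p_{k-2}, q_k = a_k·q_{k-1} + q_{k-2} (p₋₁ = 1, q₋₁ = 0):
  k = 0: a₀ = 12; p₀/q₀ = 12/1; p₀² − 146·q₀² = 144 − 146 = -2.
  k = 1: m = 12, d = 2, a = ⌊(12 + 12)/2⌋ = 12; p/q = (12·12 + 1)/(12·1 + 0) = 145/12; p² − 146·q² = 21025 − 21024 = 1.
  The first convergent with p² − 146·q² = 1 gives the fundamental solution (x₁, y₁) = (145, 12).
Step 2: Apply the recurrence (x_{n+1}, y_{n+1}) = (x₁x_n + 146y₁y_n, x₁y_n + y₁x_n) repeatedly.
  From (x_1, y_1) = (145, 12): x_2 = 145·145 + 146·12·12 = 42049; y_2 = 145·12 + 12·145 = 3480.
  From (x_2, y_2) = (42049, 3480): x_3 = 145·42049 + 146·12·3480 = 12194065; y_3 = 145·3480 + 12·42049 = 1009188.
  From (x_3, y_3) = (12194065, 1009188): x_4 = 145·12194065 + 146·12·1009188 = 3536236801; y_4 = 145·1009188 + 12·12194065 = 292661040.
Step 3: Verify x_4² - 146·y_4² = 12504970712746713601 - 12504970712746713600 = 1 (should be 1). ✓

(x_1, y_1) = (145, 12); (x_4, y_4) = (3536236801, 292661040).


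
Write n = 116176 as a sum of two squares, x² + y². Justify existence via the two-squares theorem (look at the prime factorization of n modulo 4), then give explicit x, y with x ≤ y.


Step 1: Factor n = 116176 = 2^4 · 53 · 137.
Step 2: Check the mod-4 condition on each prime factor: 2 = 2 (special); 53 ≡ 1 (mod 4), exponent 1; 137 ≡ 1 (mod 4), exponent 1.
All primes ≡ 3 (mod 4) appear to even exponent (or don't appear), so by the two-squares theorem n IS expressible as a sum of two squares.
Step 3: Build a representation. Group n = k² · m with k = 4 and m = 53 · 137 = 7261 (a product of primes ≡ 1 (mod 4)); a representation of m scales to one of n via (k·x)² + (k·y)² = k²(x² + y²). Each prime p ≡ 1 (mod 4) is itself a sum of two squares; find a² by testing p − a² for a perfect square:
  53: 53 − 1² = 52, 53 − 2² = 49 = 7² ⇒ 53 = 2² + 7².
  137: 137 − 1² = 136, 137 − 2² = 133, 137 − 3² = 128, 137 − 4² = 121 = 11² ⇒ 137 = 4² + 11².
  Combine using the Brahmagupta–Fibonacci identity (a² + b²)(c² + d²) = (ac − bd)² + (ad + bc)² = (ac + bd)² + (ad − bc)²:
  53 · 137 = 7261: from (2² + 7²)(4² + 11²), take (2·4 − 7·11, 2·11 + 7·4) = (8 − 77, 22 + 28) = (-69, 50); dropping signs (only squares matter) gives (69, 50); check 69² + 50² = 4761 + 2500 = 7261 ✓.
  Scale by k = 4: (4·69, 4·50) = (276, 200).
Step 4: Order so x ≤ y and verify: 200² + 276² = 40000 + 76176 = 116176 = n. ✓

n = 116176 = 200² + 276² (one valid representation with x ≤ y).


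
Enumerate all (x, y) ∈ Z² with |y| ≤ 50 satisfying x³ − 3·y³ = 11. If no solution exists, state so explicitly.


The equation is x³ - 3y³ = 11. For fixed y, x³ = 3·y³ + 11, so a solution requires the RHS to be a perfect cube.
Strategy: iterate y from -50 to 50, compute RHS = 3·y³ + 11, and check whether it is a (positive or negative) perfect cube.
Check small values of y:
  y = 0: RHS = 11 is not a perfect cube.
  y = 1: RHS = 14 is not a perfect cube.
  y = -1: RHS = 8 = (2)³ ⇒ x = 2 works.
  y = 2: RHS = 35 is not a perfect cube.
  y = -2: RHS = -13 is not a perfect cube.
  y = 3: RHS = 92 is not a perfect cube.
  y = -3: RHS = -70 is not a perfect cube.
Continuing the search up to |y| = 50 finds no further solutions beyond those listed.
Collected solutions: (2, -1).

Solutions (with |y| ≤ 50): (2, -1).


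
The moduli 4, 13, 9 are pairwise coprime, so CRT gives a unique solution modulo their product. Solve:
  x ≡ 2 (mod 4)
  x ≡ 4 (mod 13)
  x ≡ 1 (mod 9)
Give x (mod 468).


Moduli 4, 13, 9 are pairwise coprime; by CRT there is a unique solution modulo M = 4 · 13 · 9 = 468.
Solve pairwise, accumulating the modulus:
  Start with x ≡ 2 (mod 4).
  Combine with x ≡ 4 (mod 13): since gcd(4, 13) = 1, we get a unique residue mod 52.
    Write x = 2 + 4·t and substitute into x ≡ 4 (mod 13): 4·t ≡ 4 − 2 = 2 (mod 13).
    The inverse of 4 mod 13 is 10 (since 4·10 = 40 = 3·13 + 1), so t ≡ 10·2 = 20 ≡ 7 (mod 13).
    Then x = 2 + 4·7 = 30, valid modulo lcm(4, 13) = 52: x ≡ 30 (mod 52).
  Combine with x ≡ 1 (mod 9): since gcd(52, 9) = 1, we get a unique residue mod 468.
    Write x = 30 + 52·t and substitute into x ≡ 1 (mod 9): 52·t ≡ 1 − 30 = -29 (mod 9).
    Reduce coefficients mod 9: 7·t ≡ 7 (mod 9).
    The inverse of 7 mod 9 is 4 (since 7·4 = 28 = 3·9 + 1), so t ≡ 4·7 = 28 ≡ 1 (mod 9).
    Then x = 30 + 52·1 = 82, valid modulo lcm(52, 9) = 468: x ≡ 82 (mod 468).
Verify: 82 mod 4 = 2 ✓, 82 mod 13 = 4 ✓, 82 mod 9 = 1 ✓.

x ≡ 82 (mod 468).


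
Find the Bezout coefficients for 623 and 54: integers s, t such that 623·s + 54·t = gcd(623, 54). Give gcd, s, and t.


Euclidean algorithm on (623, 54) — divide until remainder is 0:
  623 = 11 · 54 + 29
  54 = 1 · 29 + 25
  29 = 1 · 25 + 4
  25 = 6 · 4 + 1
  4 = 4 · 1 + 0
gcd(623, 54) = 1.
Track Bezout coefficients alongside the remainders: start with r₀ = 623 = a·1 + b·0 (s = 1, t = 0) and r₁ = 54 = a·0 + b·1 (s = 0, t = 1); each new remainder r_{k+1} = r_{k-1} − q_k·r_k inherits s_{k+1} = s_{k-1} − q_k·s_k, t_{k+1} = t_{k-1} − q_k·t_k, so r_k = a·s_k + b·t_k at every step:
  q = 11: r = 29, s = 1 − 11·0 = 1, t = 0 − 11·1 = -11  (check: 623·1 + 54·(-11) = 29)
  q = 1: r = 25, s = 0 − 1·1 = -1, t = 1 − 1·(-11) = 12  (check: 623·(-1) + 54·12 = 25)
  q = 1: r = 4, s = 1 − 1·(-1) = 2, t = -11 − 1·12 = -23  (check: 623·2 + 54·(-23) = 4)
  q = 6: r = 1, s = -1 − 6·2 = -13, t = 12 − 6·(-23) = 150  (check: 623·(-13) + 54·150 = 1)
The row with r = 1 (the gcd) gives the Bezout coefficients s = -13, t = 150.
Result: 623 · (-13) + 54 · (150) = 1.

gcd(623, 54) = 1; s = -13, t = 150 (check: 623·(-13) + 54·150 = 1).


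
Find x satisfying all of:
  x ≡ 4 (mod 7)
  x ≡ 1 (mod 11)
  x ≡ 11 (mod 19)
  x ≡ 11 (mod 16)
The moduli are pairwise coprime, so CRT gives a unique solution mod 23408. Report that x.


Product of moduli M = 7 · 11 · 19 · 16 = 23408.
Merge one congruence at a time:
  Start: x ≡ 4 (mod 7).
  Combine with x ≡ 1 (mod 11); new modulus lcm = 77.
    Write x = 4 + 7·t and substitute into x ≡ 1 (mod 11): 7·t ≡ 1 − 4 = -3 (mod 11).
    Reduce coefficients mod 11: 7·t ≡ 8 (mod 11).
    The inverse of 7 mod 11 is 8 (since 7·8 = 56 = 5·11 + 1), so t ≡ 8·8 = 64 ≡ 9 (mod 11).
    Then x = 4 + 7·9 = 67, valid modulo lcm(7, 11) = 77: x ≡ 67 (mod 77).
  Combine with x ≡ 11 (mod 19); new modulus lcm = 1463.
    Write x = 67 + 77·t and substitute into x ≡ 11 (mod 19): 77·t ≡ 11 − 67 = -56 (mod 19).
    Reduce coefficients mod 19: 1·t ≡ 1 (mod 19).
    So t ≡ 1 (mod 19).
    Then x = 67 + 77·1 = 144, valid modulo lcm(77, 19) = 1463: x ≡ 144 (mod 1463).
  Combine with x ≡ 11 (mod 16); new modulus lcm = 23408.
    Write x = 144 + 1463·t and substitute into x ≡ 11 (mod 16): 1463·t ≡ 11 − 144 = -133 (mod 16).
    Reduce coefficients mod 16: 7·t ≡ 11 (mod 16).
    The inverse of 7 mod 16 is 7 (since 7·7 = 49 = 3·16 + 1), so t ≡ 7·11 = 77 ≡ 13 (mod 16).
    Then x = 144 + 1463·13 = 19163, valid modulo lcm(1463, 16) = 23408: x ≡ 19163 (mod 23408).
Verify against each original: 19163 mod 7 = 4, 19163 mod 11 = 1, 19163 mod 19 = 11, 19163 mod 16 = 11.

x ≡ 19163 (mod 23408).
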